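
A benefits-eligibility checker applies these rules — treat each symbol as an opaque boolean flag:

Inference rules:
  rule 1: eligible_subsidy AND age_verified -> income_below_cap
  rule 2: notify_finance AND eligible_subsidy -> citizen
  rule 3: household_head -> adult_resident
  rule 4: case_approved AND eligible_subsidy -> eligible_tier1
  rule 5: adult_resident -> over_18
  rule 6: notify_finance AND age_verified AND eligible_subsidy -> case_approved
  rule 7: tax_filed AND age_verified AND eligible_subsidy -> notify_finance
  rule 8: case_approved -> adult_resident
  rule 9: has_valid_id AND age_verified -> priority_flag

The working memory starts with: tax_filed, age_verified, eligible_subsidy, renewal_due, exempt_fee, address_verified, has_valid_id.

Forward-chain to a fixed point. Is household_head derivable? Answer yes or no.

no

Round 1: rule 1 [eligible_subsidy AND age_verified -> income_below_cap]; rule 7 [tax_filed AND age_verified AND eligible_subsidy -> notify_finance]; rule 9 [has_valid_id AND age_verified -> priority_flag]. Adds income_below_cap, notify_finance, priority_flag.
Round 2: rule 2 [notify_finance AND eligible_subsidy -> citizen]; rule 6 [notify_finance AND age_verified AND eligible_subsidy -> case_approved]. Adds citizen, case_approved.
Round 3: rule 4 [case_approved AND eligible_subsidy -> eligible_tier1]; rule 8 [case_approved -> adult_resident]. Adds eligible_tier1, adult_resident.
Round 4: rule 5 [adult_resident -> over_18]. Adds over_18.
Fixed point reached. No rule has household_head as a consequent, and it is not given.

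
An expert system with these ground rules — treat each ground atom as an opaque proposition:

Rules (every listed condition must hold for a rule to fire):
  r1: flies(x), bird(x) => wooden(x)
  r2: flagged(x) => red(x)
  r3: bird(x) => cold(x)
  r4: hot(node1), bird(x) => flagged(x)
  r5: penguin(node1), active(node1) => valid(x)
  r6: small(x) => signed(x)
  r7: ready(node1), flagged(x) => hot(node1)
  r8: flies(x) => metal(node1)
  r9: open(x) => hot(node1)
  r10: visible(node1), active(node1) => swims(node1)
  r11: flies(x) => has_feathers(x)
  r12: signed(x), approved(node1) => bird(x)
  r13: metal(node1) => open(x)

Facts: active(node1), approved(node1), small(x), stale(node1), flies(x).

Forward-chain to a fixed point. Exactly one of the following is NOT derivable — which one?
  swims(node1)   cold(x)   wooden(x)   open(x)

[1] r6 [small(x) => signed(x)]; r8 [flies(x) => metal(node1)]; r11 [flies(x) => has_feathers(x)]. ⇒ new: signed(x), metal(node1), has_feathers(x).
[2] r12 [signed(x), approved(node1) => bird(x)]; r13 [metal(node1) => open(x)]. ⇒ new: bird(x), open(x).
[3] r1 [flies(x), bird(x) => wooden(x)]; r3 [bird(x) => cold(x)]; r9 [open(x) => hot(node1)]. ⇒ new: wooden(x), cold(x), hot(node1).
[4] r4 [hot(node1), bird(x) => flagged(x)]. ⇒ new: flagged(x).
[5] r2 [flagged(x) => red(x)]. ⇒ new: red(x).
Derived: wooden(x) (round 3), cold(x) (round 3), open(x) (round 2). swims(node1) never appears in any round.

swims(node1)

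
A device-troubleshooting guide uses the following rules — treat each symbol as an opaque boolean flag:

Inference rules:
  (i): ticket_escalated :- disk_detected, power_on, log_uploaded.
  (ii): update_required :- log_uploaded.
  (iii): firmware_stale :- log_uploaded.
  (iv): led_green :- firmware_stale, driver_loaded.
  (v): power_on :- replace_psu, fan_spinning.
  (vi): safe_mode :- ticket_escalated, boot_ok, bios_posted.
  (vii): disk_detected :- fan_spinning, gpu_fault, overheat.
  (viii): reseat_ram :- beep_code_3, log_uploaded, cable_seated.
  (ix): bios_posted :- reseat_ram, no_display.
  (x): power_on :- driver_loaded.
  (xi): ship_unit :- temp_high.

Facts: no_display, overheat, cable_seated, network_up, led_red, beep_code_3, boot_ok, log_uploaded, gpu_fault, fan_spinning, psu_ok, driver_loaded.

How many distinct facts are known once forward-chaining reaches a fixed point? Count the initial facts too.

Round 1 fires (ii), (iii), (vii), (viii), (x), giving update_required, firmware_stale, disk_detected, reseat_ram, power_on.
Round 2 fires (i), (iv), (ix), giving ticket_escalated, led_green, bios_posted.
Round 3 fires (vi), giving safe_mode.
Closure: {beep_code_3, bios_posted, boot_ok, cable_seated, disk_detected, driver_loaded, fan_spinning, firmware_stale, gpu_fault, led_green, led_red, log_uploaded, network_up, no_display, overheat, power_on, psu_ok, reseat_ram, safe_mode, ticket_escalated, update_required} — 21 facts.

21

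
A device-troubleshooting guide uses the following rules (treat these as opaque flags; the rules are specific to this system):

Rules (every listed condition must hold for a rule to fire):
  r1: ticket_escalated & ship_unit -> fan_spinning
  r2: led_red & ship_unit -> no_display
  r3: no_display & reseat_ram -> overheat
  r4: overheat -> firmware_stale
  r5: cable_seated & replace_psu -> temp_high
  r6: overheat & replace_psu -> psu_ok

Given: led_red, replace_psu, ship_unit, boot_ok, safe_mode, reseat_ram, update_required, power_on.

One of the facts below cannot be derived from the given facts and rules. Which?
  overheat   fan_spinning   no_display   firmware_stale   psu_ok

fan_spinning

[1] r2 [led_red & ship_unit -> no_display]. ⇒ new: no_display.
[2] r3 [no_display & reseat_ram -> overheat]. ⇒ new: overheat.
[3] r4 [overheat -> firmware_stale]; r6 [overheat & replace_psu -> psu_ok]. ⇒ new: firmware_stale, psu_ok.
Derived: firmware_stale (round 3), overheat (round 2), psu_ok (round 3), no_display (round 1). fan_spinning never appears in any round.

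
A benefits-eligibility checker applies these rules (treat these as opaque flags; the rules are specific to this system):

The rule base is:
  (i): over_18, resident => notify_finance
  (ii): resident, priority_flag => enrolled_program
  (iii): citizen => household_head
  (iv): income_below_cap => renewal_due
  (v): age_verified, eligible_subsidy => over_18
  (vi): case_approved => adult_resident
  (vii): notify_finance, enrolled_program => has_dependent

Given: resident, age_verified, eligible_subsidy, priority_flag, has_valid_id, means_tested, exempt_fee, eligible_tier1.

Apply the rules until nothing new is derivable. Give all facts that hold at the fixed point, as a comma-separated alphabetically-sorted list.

age_verified, eligible_subsidy, eligible_tier1, enrolled_program, exempt_fee, has_dependent, has_valid_id, means_tested, notify_finance, over_18, priority_flag, resident

Round 1: (ii) [resident, priority_flag => enrolled_program]; (v) [age_verified, eligible_subsidy => over_18]. New: enrolled_program, over_18.
Round 2: (i) [over_18, resident => notify_finance]. New: notify_finance.
Round 3: (vii) [notify_finance, enrolled_program => has_dependent]. New: has_dependent.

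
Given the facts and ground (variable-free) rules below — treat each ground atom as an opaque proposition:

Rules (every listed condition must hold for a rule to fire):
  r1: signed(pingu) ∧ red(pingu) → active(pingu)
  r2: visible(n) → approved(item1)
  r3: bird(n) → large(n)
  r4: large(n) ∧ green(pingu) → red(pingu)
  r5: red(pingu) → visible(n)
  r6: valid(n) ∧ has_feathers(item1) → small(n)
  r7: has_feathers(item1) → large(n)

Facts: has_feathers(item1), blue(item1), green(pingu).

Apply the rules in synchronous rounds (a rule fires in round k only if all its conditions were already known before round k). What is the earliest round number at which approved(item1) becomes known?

4

[1] r7 [has_feathers(item1) → large(n)]. ⇒ new: large(n).
[2] r4 [large(n) ∧ green(pingu) → red(pingu)]. ⇒ new: red(pingu).
[3] r5 [red(pingu) → visible(n)]. ⇒ new: visible(n).
[4] r2 [visible(n) → approved(item1)]. ⇒ new: approved(item1).
approved(item1) first appears in round 4.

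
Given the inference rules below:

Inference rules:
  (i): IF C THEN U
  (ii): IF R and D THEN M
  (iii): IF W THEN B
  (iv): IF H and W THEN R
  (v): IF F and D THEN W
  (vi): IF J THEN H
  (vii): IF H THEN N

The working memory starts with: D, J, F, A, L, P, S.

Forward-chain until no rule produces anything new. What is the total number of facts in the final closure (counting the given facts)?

13

Round 1 — (v), (vi), derive W, H.
Round 2 — (iii), (iv), (vii), derive B, R, N.
Round 3 — (ii), derive M.
Closure: {A, B, D, F, H, J, L, M, N, P, R, S, W} — 13 facts.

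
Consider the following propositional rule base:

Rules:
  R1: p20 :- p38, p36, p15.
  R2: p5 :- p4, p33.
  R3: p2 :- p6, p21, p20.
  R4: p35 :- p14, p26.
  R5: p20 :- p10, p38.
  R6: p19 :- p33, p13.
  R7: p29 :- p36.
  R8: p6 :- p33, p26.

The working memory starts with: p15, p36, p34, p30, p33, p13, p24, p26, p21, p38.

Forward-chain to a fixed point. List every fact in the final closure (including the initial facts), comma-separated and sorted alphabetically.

Round 1: R1 [p20 :- p38, p36, p15.]; R6 [p19 :- p33, p13.]; R7 [p29 :- p36.]; R8 [p6 :- p33, p26.]. Adds p20, p19, p29, p6.
Round 2: R3 [p2 :- p6, p21, p20.]. Adds p2.

p13, p15, p19, p2, p20, p21, p24, p26, p29, p30, p33, p34, p36, p38, p6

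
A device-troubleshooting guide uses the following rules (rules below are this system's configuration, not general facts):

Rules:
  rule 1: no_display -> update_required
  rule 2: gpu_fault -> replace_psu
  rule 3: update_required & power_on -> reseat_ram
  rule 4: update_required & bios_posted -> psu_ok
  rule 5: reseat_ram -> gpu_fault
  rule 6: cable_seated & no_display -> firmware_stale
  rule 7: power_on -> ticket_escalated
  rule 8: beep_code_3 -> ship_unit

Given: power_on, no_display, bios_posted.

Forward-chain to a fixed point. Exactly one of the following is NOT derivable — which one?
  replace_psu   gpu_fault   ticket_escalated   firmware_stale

firmware_stale

Round 1: rule 1 [no_display -> update_required]; rule 7 [power_on -> ticket_escalated]. Adds update_required, ticket_escalated.
Round 2: rule 3 [update_required & power_on -> reseat_ram]; rule 4 [update_required & bios_posted -> psu_ok]. Adds reseat_ram, psu_ok.
Round 3: rule 5 [reseat_ram -> gpu_fault]. Adds gpu_fault.
Round 4: rule 2 [gpu_fault -> replace_psu]. Adds replace_psu.
Derived: gpu_fault (round 3), replace_psu (round 4), ticket_escalated (round 1). firmware_stale never appears in any round.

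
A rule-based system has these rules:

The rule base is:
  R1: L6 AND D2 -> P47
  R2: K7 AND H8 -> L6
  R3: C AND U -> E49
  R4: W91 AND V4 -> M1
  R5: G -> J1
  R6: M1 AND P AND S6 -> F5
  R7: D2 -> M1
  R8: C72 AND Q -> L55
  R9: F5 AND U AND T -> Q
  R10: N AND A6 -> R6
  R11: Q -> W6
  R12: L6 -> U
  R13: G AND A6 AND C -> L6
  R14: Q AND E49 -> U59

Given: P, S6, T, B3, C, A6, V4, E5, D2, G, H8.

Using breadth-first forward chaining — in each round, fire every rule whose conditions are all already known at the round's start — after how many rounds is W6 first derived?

4

Round 1: R5 [G -> J1]; R7 [D2 -> M1]; R13 [G AND A6 AND C -> L6]. New: J1, M1, L6.
Round 2: R1 [L6 AND D2 -> P47]; R6 [M1 AND P AND S6 -> F5]; R12 [L6 -> U]. New: P47, F5, U.
Round 3: R3 [C AND U -> E49]; R9 [F5 AND U AND T -> Q]. New: E49, Q.
Round 4: R11 [Q -> W6]; R14 [Q AND E49 -> U59]. New: W6, U59.
W6 first appears in round 4.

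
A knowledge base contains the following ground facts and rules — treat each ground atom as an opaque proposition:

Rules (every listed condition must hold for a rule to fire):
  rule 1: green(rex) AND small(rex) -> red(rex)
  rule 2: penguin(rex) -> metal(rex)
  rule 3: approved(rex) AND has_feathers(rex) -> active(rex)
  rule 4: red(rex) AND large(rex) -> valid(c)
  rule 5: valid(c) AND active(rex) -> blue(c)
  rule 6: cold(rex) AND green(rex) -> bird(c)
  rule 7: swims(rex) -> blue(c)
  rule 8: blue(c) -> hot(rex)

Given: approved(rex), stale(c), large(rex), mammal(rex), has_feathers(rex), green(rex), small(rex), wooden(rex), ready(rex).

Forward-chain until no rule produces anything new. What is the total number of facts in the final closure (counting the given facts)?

14

Round 1: rule 1 [green(rex) AND small(rex) -> red(rex)]; rule 3 [approved(rex) AND has_feathers(rex) -> active(rex)]. Adds red(rex), active(rex).
Round 2: rule 4 [red(rex) AND large(rex) -> valid(c)]. Adds valid(c).
Round 3: rule 5 [valid(c) AND active(rex) -> blue(c)]. Adds blue(c).
Round 4: rule 8 [blue(c) -> hot(rex)]. Adds hot(rex).
Closure: {active(rex), approved(rex), blue(c), green(rex), has_feathers(rex), hot(rex), large(rex), mammal(rex), ready(rex), red(rex), small(rex), stale(c), valid(c), wooden(rex)} — 14 facts.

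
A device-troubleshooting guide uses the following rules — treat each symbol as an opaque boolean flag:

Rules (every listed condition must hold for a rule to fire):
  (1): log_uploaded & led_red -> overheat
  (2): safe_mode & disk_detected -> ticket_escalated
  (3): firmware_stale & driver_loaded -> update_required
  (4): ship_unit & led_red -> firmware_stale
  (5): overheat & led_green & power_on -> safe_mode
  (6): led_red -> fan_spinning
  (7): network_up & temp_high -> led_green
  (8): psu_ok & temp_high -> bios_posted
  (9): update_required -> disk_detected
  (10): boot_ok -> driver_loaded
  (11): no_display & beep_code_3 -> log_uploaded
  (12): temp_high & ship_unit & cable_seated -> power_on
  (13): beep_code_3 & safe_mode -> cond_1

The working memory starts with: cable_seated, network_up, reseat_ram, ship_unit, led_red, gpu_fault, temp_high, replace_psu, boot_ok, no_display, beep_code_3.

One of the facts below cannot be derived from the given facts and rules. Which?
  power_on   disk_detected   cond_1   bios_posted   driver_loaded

bios_posted

Round 1 — (4), (6), (7), (10), (11), (12), derive firmware_stale, fan_spinning, led_green, driver_loaded, log_uploaded, power_on.
Round 2 — (1), (3), derive overheat, update_required.
Round 3 — (5), (9), derive safe_mode, disk_detected.
Round 4 — (2), (13), derive ticket_escalated, cond_1.
Derived: driver_loaded (round 1), power_on (round 1), cond_1 (round 4), disk_detected (round 3). bios_posted never appears in any round.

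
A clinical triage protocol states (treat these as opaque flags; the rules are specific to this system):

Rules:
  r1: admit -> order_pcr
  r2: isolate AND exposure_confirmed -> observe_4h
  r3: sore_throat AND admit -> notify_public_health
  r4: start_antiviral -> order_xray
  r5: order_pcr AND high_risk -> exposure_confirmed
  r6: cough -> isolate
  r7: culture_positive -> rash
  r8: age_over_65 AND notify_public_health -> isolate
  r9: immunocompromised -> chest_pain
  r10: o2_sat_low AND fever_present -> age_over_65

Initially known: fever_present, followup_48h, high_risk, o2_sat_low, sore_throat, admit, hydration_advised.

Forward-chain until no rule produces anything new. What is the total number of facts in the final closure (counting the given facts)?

Round 1: r1 [admit -> order_pcr]; r3 [sore_throat AND admit -> notify_public_health]; r10 [o2_sat_low AND fever_present -> age_over_65]. Adds order_pcr, notify_public_health, age_over_65.
Round 2: r5 [order_pcr AND high_risk -> exposure_confirmed]; r8 [age_over_65 AND notify_public_health -> isolate]. Adds exposure_confirmed, isolate.
Round 3: r2 [isolate AND exposure_confirmed -> observe_4h]. Adds observe_4h.
Closure: {admit, age_over_65, exposure_confirmed, fever_present, followup_48h, high_risk, hydration_advised, isolate, notify_public_health, o2_sat_low, observe_4h, order_pcr, sore_throat} — 13 facts.

13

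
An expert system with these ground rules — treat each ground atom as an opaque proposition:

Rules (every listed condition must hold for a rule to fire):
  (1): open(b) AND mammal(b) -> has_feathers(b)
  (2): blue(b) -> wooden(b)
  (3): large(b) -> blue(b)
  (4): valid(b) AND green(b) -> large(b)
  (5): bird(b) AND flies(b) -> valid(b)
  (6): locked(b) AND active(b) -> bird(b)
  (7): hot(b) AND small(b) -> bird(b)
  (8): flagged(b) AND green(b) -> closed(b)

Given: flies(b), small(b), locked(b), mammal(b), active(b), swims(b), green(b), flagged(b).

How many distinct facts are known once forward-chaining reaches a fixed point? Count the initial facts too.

14

Round 1: (6) [locked(b) AND active(b) -> bird(b)]; (8) [flagged(b) AND green(b) -> closed(b)]. Adds bird(b), closed(b).
Round 2: (5) [bird(b) AND flies(b) -> valid(b)]. Adds valid(b).
Round 3: (4) [valid(b) AND green(b) -> large(b)]. Adds large(b).
Round 4: (3) [large(b) -> blue(b)]. Adds blue(b).
Round 5: (2) [blue(b) -> wooden(b)]. Adds wooden(b).
Closure: {active(b), bird(b), blue(b), closed(b), flagged(b), flies(b), green(b), large(b), locked(b), mammal(b), small(b), swims(b), valid(b), wooden(b)} — 14 facts.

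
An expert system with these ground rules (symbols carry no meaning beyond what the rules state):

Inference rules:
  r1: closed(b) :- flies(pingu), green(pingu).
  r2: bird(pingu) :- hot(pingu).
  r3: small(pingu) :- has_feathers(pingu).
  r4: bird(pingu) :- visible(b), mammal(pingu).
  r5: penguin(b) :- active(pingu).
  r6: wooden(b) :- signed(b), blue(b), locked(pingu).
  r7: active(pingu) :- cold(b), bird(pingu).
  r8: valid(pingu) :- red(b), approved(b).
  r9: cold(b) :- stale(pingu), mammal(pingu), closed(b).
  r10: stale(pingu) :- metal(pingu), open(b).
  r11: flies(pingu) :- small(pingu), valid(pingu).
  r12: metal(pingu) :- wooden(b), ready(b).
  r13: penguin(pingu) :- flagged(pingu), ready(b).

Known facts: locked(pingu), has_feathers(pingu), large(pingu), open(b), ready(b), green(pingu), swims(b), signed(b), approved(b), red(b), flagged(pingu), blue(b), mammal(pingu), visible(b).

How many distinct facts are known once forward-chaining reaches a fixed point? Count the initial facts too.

26

Round 1 fires r3, r4, r6, r8, r13, giving small(pingu), bird(pingu), wooden(b), valid(pingu), penguin(pingu).
Round 2 fires r11, r12, giving flies(pingu), metal(pingu).
Round 3 fires r1, r10, giving closed(b), stale(pingu).
Round 4 fires r9, giving cold(b).
Round 5 fires r7, giving active(pingu).
Round 6 fires r5, giving penguin(b).
Closure: {active(pingu), approved(b), bird(pingu), blue(b), closed(b), cold(b), flagged(pingu), flies(pingu), green(pingu), has_feathers(pingu), large(pingu), locked(pingu), mammal(pingu), metal(pingu), open(b), penguin(b), penguin(pingu), ready(b), red(b), signed(b), small(pingu), stale(pingu), swims(b), valid(pingu), visible(b), wooden(b)} — 26 facts.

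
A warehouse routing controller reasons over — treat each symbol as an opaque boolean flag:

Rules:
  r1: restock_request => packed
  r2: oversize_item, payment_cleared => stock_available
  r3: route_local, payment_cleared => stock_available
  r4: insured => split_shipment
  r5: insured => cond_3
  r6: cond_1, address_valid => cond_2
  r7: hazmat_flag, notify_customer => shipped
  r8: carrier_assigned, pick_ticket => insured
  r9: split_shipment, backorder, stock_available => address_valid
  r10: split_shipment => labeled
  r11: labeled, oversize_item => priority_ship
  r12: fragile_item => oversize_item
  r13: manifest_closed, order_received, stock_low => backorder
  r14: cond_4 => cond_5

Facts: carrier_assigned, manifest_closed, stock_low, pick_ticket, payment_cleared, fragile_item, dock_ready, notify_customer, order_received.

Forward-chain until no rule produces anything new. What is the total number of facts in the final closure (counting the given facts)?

18

Round 1: r8 [carrier_assigned, pick_ticket => insured]; r12 [fragile_item => oversize_item]; r13 [manifest_closed, order_received, stock_low => backorder]. Adds insured, oversize_item, backorder.
Round 2: r2 [oversize_item, payment_cleared => stock_available]; r4 [insured => split_shipment]; r5 [insured => cond_3]. Adds stock_available, split_shipment, cond_3.
Round 3: r9 [split_shipment, backorder, stock_available => address_valid]; r10 [split_shipment => labeled]. Adds address_valid, labeled.
Round 4: r11 [labeled, oversize_item => priority_ship]. Adds priority_ship.
Closure: {address_valid, backorder, carrier_assigned, cond_3, dock_ready, fragile_item, insured, labeled, manifest_closed, notify_customer, order_received, oversize_item, payment_cleared, pick_ticket, priority_ship, split_shipment, stock_available, stock_low} — 18 facts.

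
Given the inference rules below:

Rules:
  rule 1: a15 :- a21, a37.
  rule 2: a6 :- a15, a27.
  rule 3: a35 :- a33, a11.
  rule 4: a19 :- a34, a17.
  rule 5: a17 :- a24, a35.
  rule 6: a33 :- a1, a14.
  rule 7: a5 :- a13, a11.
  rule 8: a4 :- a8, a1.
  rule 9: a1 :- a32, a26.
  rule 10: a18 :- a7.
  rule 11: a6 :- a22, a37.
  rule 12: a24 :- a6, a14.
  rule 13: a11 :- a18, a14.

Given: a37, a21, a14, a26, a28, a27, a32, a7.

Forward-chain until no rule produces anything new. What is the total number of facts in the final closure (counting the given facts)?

Round 1: rule 1 [a15 :- a21, a37.]; rule 9 [a1 :- a32, a26.]; rule 10 [a18 :- a7.]. Adds a15, a1, a18.
Round 2: rule 2 [a6 :- a15, a27.]; rule 6 [a33 :- a1, a14.]; rule 13 [a11 :- a18, a14.]. Adds a6, a33, a11.
Round 3: rule 3 [a35 :- a33, a11.]; rule 12 [a24 :- a6, a14.]. Adds a35, a24.
Round 4: rule 5 [a17 :- a24, a35.]. Adds a17.
Closure: {a1, a11, a14, a15, a17, a18, a21, a24, a26, a27, a28, a32, a33, a35, a37, a6, a7} — 17 facts.

17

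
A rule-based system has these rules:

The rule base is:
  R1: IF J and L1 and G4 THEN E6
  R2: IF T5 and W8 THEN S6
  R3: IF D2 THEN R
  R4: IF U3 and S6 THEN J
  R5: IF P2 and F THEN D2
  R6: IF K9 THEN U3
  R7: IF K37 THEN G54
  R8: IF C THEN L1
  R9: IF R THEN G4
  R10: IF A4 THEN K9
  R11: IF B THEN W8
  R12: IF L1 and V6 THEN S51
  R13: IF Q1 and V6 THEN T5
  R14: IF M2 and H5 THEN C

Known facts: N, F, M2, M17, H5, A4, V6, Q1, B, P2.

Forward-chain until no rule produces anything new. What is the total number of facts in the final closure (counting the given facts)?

Round 1: R5 [IF P2 and F THEN D2]; R10 [IF A4 THEN K9]; R11 [IF B THEN W8]; R13 [IF Q1 and V6 THEN T5]; R14 [IF M2 and H5 THEN C]. New: D2, K9, W8, T5, C.
Round 2: R2 [IF T5 and W8 THEN S6]; R3 [IF D2 THEN R]; R6 [IF K9 THEN U3]; R8 [IF C THEN L1]. New: S6, R, U3, L1.
Round 3: R4 [IF U3 and S6 THEN J]; R9 [IF R THEN G4]; R12 [IF L1 and V6 THEN S51]. New: J, G4, S51.
Round 4: R1 [IF J and L1 and G4 THEN E6]. New: E6.
Closure: {A4, B, C, D2, E6, F, G4, H5, J, K9, L1, M17, M2, N, P2, Q1, R, S51, S6, T5, U3, V6, W8} — 23 facts.

23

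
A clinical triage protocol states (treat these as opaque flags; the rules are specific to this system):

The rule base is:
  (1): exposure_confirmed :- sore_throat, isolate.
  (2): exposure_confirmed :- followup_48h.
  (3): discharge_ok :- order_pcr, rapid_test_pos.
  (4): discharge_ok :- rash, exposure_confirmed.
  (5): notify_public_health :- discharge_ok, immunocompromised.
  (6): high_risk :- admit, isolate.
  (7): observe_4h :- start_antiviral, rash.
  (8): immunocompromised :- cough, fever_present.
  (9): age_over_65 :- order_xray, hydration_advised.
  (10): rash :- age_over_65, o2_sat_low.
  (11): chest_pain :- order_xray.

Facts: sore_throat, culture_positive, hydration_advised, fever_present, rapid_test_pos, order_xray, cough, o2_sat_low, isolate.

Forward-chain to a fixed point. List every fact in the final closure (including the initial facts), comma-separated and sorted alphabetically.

age_over_65, chest_pain, cough, culture_positive, discharge_ok, exposure_confirmed, fever_present, hydration_advised, immunocompromised, isolate, notify_public_health, o2_sat_low, order_xray, rapid_test_pos, rash, sore_throat

Round 1: (1) [exposure_confirmed :- sore_throat, isolate.]; (8) [immunocompromised :- cough, fever_present.]; (9) [age_over_65 :- order_xray, hydration_advised.]; (11) [chest_pain :- order_xray.]. Adds exposure_confirmed, immunocompromised, age_over_65, chest_pain.
Round 2: (10) [rash :- age_over_65, o2_sat_low.]. Adds rash.
Round 3: (4) [discharge_ok :- rash, exposure_confirmed.]. Adds discharge_ok.
Round 4: (5) [notify_public_health :- discharge_ok, immunocompromised.]. Adds notify_public_health.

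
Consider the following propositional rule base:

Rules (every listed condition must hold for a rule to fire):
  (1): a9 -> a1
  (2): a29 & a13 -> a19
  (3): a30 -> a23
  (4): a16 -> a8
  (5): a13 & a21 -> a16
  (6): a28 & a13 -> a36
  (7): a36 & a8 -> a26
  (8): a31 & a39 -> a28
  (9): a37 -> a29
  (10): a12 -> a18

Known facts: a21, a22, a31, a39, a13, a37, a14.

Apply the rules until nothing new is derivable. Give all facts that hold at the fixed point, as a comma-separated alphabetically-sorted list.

a13, a14, a16, a19, a21, a22, a26, a28, a29, a31, a36, a37, a39, a8

Round 1 — (5), (8), (9), derive a16, a28, a29.
Round 2 — (2), (4), (6), derive a19, a8, a36.
Round 3 — (7), derive a26.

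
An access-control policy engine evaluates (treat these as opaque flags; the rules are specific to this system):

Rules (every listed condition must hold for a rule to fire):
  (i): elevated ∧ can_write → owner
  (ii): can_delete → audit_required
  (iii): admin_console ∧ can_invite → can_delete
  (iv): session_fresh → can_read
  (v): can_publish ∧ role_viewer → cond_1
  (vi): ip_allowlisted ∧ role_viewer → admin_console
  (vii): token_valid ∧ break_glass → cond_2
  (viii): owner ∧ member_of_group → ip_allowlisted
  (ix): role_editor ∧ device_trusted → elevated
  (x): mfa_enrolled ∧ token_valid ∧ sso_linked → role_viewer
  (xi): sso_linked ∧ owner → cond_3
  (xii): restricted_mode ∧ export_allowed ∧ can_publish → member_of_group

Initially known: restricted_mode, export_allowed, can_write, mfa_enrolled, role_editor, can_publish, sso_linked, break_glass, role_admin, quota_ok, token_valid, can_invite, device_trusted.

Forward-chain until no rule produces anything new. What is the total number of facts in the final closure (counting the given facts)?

Round 1: (vii) [token_valid ∧ break_glass → cond_2]; (ix) [role_editor ∧ device_trusted → elevated]; (x) [mfa_enrolled ∧ token_valid ∧ sso_linked → role_viewer]; (xii) [restricted_mode ∧ export_allowed ∧ can_publish → member_of_group]. New: cond_2, elevated, role_viewer, member_of_group.
Round 2: (i) [elevated ∧ can_write → owner]; (v) [can_publish ∧ role_viewer → cond_1]. New: owner, cond_1.
Round 3: (viii) [owner ∧ member_of_group → ip_allowlisted]; (xi) [sso_linked ∧ owner → cond_3]. New: ip_allowlisted, cond_3.
Round 4: (vi) [ip_allowlisted ∧ role_viewer → admin_console]. New: admin_console.
Round 5: (iii) [admin_console ∧ can_invite → can_delete]. New: can_delete.
Round 6: (ii) [can_delete → audit_required]. New: audit_required.
Closure: {admin_console, audit_required, break_glass, can_delete, can_invite, can_publish, can_write, cond_1, cond_2, cond_3, device_trusted, elevated, export_allowed, ip_allowlisted, member_of_group, mfa_enrolled, owner, quota_ok, restricted_mode, role_admin, role_editor, role_viewer, sso_linked, token_valid} — 24 facts.

24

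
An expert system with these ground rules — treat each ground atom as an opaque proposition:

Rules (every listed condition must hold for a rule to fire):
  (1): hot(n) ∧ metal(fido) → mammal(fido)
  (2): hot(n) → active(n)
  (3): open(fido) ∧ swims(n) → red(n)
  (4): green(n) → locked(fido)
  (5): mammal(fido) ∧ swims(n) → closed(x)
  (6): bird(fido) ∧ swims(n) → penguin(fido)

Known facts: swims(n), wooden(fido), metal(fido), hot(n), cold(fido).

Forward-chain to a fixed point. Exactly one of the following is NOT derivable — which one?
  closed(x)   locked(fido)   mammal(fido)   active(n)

locked(fido)

Round 1: (1) [hot(n) ∧ metal(fido) → mammal(fido)]; (2) [hot(n) → active(n)]. Adds mammal(fido), active(n).
Round 2: (5) [mammal(fido) ∧ swims(n) → closed(x)]. Adds closed(x).
Derived: closed(x) (round 2), mammal(fido) (round 1), active(n) (round 1). locked(fido) never appears in any round.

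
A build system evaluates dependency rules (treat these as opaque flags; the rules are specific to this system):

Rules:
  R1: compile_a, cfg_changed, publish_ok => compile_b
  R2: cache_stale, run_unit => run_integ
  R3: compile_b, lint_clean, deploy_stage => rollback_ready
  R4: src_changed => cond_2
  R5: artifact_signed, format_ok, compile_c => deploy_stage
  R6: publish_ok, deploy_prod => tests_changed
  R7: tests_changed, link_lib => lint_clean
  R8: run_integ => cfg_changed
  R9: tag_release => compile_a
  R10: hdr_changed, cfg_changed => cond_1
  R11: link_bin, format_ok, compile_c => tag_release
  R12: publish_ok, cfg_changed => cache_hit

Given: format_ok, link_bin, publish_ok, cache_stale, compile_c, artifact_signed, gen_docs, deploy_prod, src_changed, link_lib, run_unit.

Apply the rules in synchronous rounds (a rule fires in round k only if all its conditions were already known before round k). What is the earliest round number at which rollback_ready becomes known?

4

Round 1: R2 [cache_stale, run_unit => run_integ]; R4 [src_changed => cond_2]; R5 [artifact_signed, format_ok, compile_c => deploy_stage]; R6 [publish_ok, deploy_prod => tests_changed]; R11 [link_bin, format_ok, compile_c => tag_release]. Adds run_integ, cond_2, deploy_stage, tests_changed, tag_release.
Round 2: R7 [tests_changed, link_lib => lint_clean]; R8 [run_integ => cfg_changed]; R9 [tag_release => compile_a]. Adds lint_clean, cfg_changed, compile_a.
Round 3: R1 [compile_a, cfg_changed, publish_ok => compile_b]; R12 [publish_ok, cfg_changed => cache_hit]. Adds compile_b, cache_hit.
Round 4: R3 [compile_b, lint_clean, deploy_stage => rollback_ready]. Adds rollback_ready.
rollback_ready first appears in round 4.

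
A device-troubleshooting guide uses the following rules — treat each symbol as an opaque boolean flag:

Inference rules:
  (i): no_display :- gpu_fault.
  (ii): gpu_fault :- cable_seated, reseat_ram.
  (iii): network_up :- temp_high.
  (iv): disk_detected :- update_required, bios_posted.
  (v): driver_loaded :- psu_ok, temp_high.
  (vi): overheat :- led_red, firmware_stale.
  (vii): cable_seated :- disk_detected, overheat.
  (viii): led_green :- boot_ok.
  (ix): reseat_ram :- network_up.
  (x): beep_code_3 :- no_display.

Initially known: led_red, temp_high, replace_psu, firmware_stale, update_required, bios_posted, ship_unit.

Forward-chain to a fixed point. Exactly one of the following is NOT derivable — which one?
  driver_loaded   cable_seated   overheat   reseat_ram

driver_loaded

[1] (iii) [network_up :- temp_high.]; (iv) [disk_detected :- update_required, bios_posted.]; (vi) [overheat :- led_red, firmware_stale.]. ⇒ new: network_up, disk_detected, overheat.
[2] (vii) [cable_seated :- disk_detected, overheat.]; (ix) [reseat_ram :- network_up.]. ⇒ new: cable_seated, reseat_ram.
[3] (ii) [gpu_fault :- cable_seated, reseat_ram.]. ⇒ new: gpu_fault.
[4] (i) [no_display :- gpu_fault.]. ⇒ new: no_display.
[5] (x) [beep_code_3 :- no_display.]. ⇒ new: beep_code_3.
Derived: overheat (round 1), cable_seated (round 2), reseat_ram (round 2). driver_loaded never appears in any round.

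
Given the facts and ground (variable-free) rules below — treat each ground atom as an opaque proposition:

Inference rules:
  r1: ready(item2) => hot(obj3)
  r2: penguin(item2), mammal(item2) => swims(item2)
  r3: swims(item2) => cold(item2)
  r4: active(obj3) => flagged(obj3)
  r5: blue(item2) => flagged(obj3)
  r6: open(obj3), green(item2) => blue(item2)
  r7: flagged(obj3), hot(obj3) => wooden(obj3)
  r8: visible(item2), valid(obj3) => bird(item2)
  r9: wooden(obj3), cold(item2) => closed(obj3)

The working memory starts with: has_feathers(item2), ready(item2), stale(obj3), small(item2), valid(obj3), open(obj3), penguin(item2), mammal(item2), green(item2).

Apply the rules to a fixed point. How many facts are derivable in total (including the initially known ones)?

16

Round 1 — r1, r2, r6, derive hot(obj3), swims(item2), blue(item2).
Round 2 — r3, r5, derive cold(item2), flagged(obj3).
Round 3 — r7, derive wooden(obj3).
Round 4 — r9, derive closed(obj3).
Closure: {blue(item2), closed(obj3), cold(item2), flagged(obj3), green(item2), has_feathers(item2), hot(obj3), mammal(item2), open(obj3), penguin(item2), ready(item2), small(item2), stale(obj3), swims(item2), valid(obj3), wooden(obj3)} — 16 facts.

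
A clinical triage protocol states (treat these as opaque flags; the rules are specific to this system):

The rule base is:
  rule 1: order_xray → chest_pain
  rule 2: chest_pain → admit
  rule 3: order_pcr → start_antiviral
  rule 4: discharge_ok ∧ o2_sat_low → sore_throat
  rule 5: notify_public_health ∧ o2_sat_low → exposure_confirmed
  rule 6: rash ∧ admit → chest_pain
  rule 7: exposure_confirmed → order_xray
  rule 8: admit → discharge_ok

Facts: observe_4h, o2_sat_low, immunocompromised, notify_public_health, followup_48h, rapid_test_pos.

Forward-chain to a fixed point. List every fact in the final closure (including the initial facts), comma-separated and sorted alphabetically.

admit, chest_pain, discharge_ok, exposure_confirmed, followup_48h, immunocompromised, notify_public_health, o2_sat_low, observe_4h, order_xray, rapid_test_pos, sore_throat

Round 1: rule 5 [notify_public_health ∧ o2_sat_low → exposure_confirmed]. New: exposure_confirmed.
Round 2: rule 7 [exposure_confirmed → order_xray]. New: order_xray.
Round 3: rule 1 [order_xray → chest_pain]. New: chest_pain.
Round 4: rule 2 [chest_pain → admit]. New: admit.
Round 5: rule 8 [admit → discharge_ok]. New: discharge_ok.
Round 6: rule 4 [discharge_ok ∧ o2_sat_low → sore_throat]. New: sore_throat.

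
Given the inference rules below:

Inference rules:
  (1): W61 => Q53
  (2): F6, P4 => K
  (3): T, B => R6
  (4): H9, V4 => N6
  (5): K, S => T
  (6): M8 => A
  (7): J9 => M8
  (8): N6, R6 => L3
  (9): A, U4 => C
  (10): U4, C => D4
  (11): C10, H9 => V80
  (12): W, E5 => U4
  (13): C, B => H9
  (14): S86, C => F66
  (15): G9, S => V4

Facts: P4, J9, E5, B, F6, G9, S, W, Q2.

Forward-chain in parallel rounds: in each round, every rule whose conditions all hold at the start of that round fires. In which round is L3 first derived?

Round 1 fires (2), (7), (12), (15), giving K, M8, U4, V4.
Round 2 fires (5), (6), giving T, A.
Round 3 fires (3), (9), giving R6, C.
Round 4 fires (10), (13), giving D4, H9.
Round 5 fires (4), giving N6.
Round 6 fires (8), giving L3.
L3 first appears in round 6.

6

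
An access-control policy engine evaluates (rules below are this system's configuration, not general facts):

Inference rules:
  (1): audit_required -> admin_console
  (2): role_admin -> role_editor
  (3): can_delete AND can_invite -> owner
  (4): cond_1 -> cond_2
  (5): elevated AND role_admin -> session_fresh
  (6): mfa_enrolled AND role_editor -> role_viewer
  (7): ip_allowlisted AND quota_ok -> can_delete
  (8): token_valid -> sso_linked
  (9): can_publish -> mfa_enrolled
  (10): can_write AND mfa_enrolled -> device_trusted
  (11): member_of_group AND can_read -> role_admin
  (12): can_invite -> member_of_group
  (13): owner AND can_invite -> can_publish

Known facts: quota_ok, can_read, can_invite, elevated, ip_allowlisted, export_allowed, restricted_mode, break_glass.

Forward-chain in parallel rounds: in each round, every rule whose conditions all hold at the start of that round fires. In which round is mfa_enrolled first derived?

4

Round 1: (7) [ip_allowlisted AND quota_ok -> can_delete]; (12) [can_invite -> member_of_group]. New: can_delete, member_of_group.
Round 2: (3) [can_delete AND can_invite -> owner]; (11) [member_of_group AND can_read -> role_admin]. New: owner, role_admin.
Round 3: (2) [role_admin -> role_editor]; (5) [elevated AND role_admin -> session_fresh]; (13) [owner AND can_invite -> can_publish]. New: role_editor, session_fresh, can_publish.
Round 4: (9) [can_publish -> mfa_enrolled]. New: mfa_enrolled.
mfa_enrolled first appears in round 4.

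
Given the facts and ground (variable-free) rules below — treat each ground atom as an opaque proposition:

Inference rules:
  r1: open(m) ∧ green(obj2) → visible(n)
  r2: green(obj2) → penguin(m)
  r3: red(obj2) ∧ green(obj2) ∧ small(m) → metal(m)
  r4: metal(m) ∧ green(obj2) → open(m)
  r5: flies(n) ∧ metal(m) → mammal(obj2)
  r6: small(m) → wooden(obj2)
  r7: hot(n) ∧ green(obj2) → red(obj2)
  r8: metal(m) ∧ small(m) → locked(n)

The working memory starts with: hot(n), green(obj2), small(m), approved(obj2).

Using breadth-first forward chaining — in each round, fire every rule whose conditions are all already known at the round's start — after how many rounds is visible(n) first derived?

4

Round 1: r2 [green(obj2) → penguin(m)]; r6 [small(m) → wooden(obj2)]; r7 [hot(n) ∧ green(obj2) → red(obj2)]. New: penguin(m), wooden(obj2), red(obj2).
Round 2: r3 [red(obj2) ∧ green(obj2) ∧ small(m) → metal(m)]. New: metal(m).
Round 3: r4 [metal(m) ∧ green(obj2) → open(m)]; r8 [metal(m) ∧ small(m) → locked(n)]. New: open(m), locked(n).
Round 4: r1 [open(m) ∧ green(obj2) → visible(n)]. New: visible(n).
visible(n) first appears in round 4.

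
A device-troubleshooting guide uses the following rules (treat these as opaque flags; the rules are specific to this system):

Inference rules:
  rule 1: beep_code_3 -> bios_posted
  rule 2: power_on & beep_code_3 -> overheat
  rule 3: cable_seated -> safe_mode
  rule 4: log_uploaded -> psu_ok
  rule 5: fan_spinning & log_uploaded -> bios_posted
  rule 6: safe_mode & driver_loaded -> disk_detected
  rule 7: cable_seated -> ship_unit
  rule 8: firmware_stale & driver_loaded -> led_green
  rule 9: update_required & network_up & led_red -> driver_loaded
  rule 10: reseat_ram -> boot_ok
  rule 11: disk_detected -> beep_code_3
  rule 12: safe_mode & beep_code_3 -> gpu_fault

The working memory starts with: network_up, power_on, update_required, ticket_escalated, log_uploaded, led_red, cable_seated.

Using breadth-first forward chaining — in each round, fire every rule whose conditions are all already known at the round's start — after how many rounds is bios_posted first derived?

Round 1 fires rule 3, rule 4, rule 7, rule 9, giving safe_mode, psu_ok, ship_unit, driver_loaded.
Round 2 fires rule 6, giving disk_detected.
Round 3 fires rule 11, giving beep_code_3.
Round 4 fires rule 1, rule 2, rule 12, giving bios_posted, overheat, gpu_fault.
bios_posted first appears in round 4.

4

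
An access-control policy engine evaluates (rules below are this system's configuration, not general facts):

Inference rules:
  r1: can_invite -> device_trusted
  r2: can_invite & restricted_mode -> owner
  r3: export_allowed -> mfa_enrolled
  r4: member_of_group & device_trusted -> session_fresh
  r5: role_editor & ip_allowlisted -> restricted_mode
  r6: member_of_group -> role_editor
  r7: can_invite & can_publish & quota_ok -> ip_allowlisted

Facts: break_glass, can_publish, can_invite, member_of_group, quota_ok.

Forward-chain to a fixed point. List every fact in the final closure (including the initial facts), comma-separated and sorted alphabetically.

Round 1: r1 [can_invite -> device_trusted]; r6 [member_of_group -> role_editor]; r7 [can_invite & can_publish & quota_ok -> ip_allowlisted]. New: device_trusted, role_editor, ip_allowlisted.
Round 2: r4 [member_of_group & device_trusted -> session_fresh]; r5 [role_editor & ip_allowlisted -> restricted_mode]. New: session_fresh, restricted_mode.
Round 3: r2 [can_invite & restricted_mode -> owner]. New: owner.

break_glass, can_invite, can_publish, device_trusted, ip_allowlisted, member_of_group, owner, quota_ok, restricted_mode, role_editor, session_fresh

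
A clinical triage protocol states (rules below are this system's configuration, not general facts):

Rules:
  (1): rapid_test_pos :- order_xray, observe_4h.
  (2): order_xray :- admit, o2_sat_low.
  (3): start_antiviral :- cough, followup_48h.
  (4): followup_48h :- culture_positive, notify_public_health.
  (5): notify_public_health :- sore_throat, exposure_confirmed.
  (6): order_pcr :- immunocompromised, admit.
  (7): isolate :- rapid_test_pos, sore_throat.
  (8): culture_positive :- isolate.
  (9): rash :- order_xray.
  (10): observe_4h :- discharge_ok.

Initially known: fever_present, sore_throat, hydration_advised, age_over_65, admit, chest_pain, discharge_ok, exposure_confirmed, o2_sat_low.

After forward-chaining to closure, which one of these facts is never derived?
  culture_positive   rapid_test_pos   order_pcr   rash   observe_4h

Round 1 — (2), (5), (10), derive order_xray, notify_public_health, observe_4h.
Round 2 — (1), (9), derive rapid_test_pos, rash.
Round 3 — (7), derive isolate.
Round 4 — (8), derive culture_positive.
Round 5 — (4), derive followup_48h.
Derived: observe_4h (round 1), rapid_test_pos (round 2), culture_positive (round 4), rash (round 2). order_pcr never appears in any round.

order_pcr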